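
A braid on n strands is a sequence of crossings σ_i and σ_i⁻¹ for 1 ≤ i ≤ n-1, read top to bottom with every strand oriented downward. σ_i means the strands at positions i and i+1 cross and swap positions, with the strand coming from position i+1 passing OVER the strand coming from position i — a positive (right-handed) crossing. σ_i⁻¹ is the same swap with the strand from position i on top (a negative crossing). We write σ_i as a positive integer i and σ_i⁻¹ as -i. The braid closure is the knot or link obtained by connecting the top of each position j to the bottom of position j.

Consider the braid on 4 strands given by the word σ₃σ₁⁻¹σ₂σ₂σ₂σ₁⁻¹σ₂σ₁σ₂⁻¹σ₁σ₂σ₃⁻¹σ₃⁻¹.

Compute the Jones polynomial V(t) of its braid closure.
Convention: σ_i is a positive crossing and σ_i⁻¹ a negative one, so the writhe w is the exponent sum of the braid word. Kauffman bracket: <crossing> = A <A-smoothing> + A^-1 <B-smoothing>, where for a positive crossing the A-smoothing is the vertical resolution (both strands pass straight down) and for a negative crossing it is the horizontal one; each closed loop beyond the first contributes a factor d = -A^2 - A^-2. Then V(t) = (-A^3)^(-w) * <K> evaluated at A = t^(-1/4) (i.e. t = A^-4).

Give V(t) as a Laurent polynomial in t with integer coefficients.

The presented braid s3 s1^-1 s2 s2 s2 s1^-1 s2 s1 s2^-1 s1 s2 s3^-1 s3^-1 on 4 strands reduces by inverse Markov moves (closure unchanged at each step):
  Deconjugate: the word is γ·β·γ⁻¹ with γ = s3 (prefix) and γ⁻¹ = s3^-1 (suffix); strip both.
  Destabilize: the word has the form β·s3^-1 where s3^-1 occurs only as the final letter (β ∈ B_3); drop it and the last strand → 3 strands.
Reduced to β = s1^-1 s2 s2 s2 s1^-1 s2 s1 s2^-1 s1 s2 on 3 strands, 10 crossings.
Compute on β:
Braid: s1^-1 s2 s2 s2 s1^-1 s2 s1 s2^-1 s1 s2 on 3 strands, 10 crossings.
Writhe w = (#positive) - (#negative) = 7 - 3 = 4.
State-sum expansion of <K>. There are 2^10 = 1024 states.
Each crossing splits two ways (0=vertical, 1=horizontal). The state's weight is A^(#A-smoothings - #B-smoothings) * d^(loops - 1).
Tabulate the states by total A-exponent and number of loops L (A-exp: L × count):
  A^10: L=2 ×1
  A^8: L=1 ×5, L=3 ×5
  A^6: L=2 ×39, L=4 ×6
  A^4: L=1 ×34, L=3 ×85, L=5 ×1
  A^2: L=2 ×138, L=4 ×72
  A^0: L=1 ×48, L=3 ×167, L=5 ×37
  A^-2: L=2 ×91, L=4 ×109, L=6 ×10
  A^-4: L=3 ×82, L=5 ×37, L=7 ×1
  A^-6: L=4 ×40, L=6 ×5
  A^-8: L=5 ×10
  A^-10: L=6 ×1
Each group contributes A^e * Σ count * d^(L-1):
Powers of d = -A^2 - A^-2: d^2 = A^4 + 2 + A^-4; d^3 = -A^6 - 3*A^2 - 3*A^-2 - A^-6; d^4 = A^8 + 4*A^4 + 6 + 4*A^-4 + A^-8; d^5 = -A^10 - 5*A^6 - 10*A^2 - 10*A^-2 - 5*A^-6 - A^-10; d^6 = A^12 + 6*A^8 + 15*A^4 + 20 + 15*A^-4 + 6*A^-8 + A^-12.
  A^10 * (d) = -A^12 - A^8
  A^8 * (5 + 5*d^2) = 5*A^12 + 15*A^8 + 5*A^4
  A^6 * (39*d + 6*d^3) = -6*A^12 - 57*A^8 - 57*A^4 - 6
  A^4 * (34 + 85*d^2 + d^4) = A^12 + 89*A^8 + 210*A^4 + 89 + A^-4
  A^2 * (138*d + 72*d^3) = -72*A^8 - 354*A^4 - 354 - 72*A^-4
  A^0 * (48 + 167*d^2 + 37*d^4) = 37*A^8 + 315*A^4 + 604 + 315*A^-4 + 37*A^-8
  A^-2 * (91*d + 109*d^3 + 10*d^5) = -10*A^8 - 159*A^4 - 518 - 518*A^-4 - 159*A^-8 - 10*A^-12
  A^-4 * (82*d^2 + 37*d^4 + d^6) = A^8 + 43*A^4 + 245 + 406*A^-4 + 245*A^-8 + 43*A^-12 + A^-16
  A^-6 * (40*d^3 + 5*d^5) = -5*A^4 - 65 - 170*A^-4 - 170*A^-8 - 65*A^-12 - 5*A^-16
  A^-8 * (10*d^4) = 10 + 40*A^-4 + 60*A^-8 + 40*A^-12 + 10*A^-16
  A^-10 * (d^5) = -1 - 5*A^-4 - 10*A^-8 - 10*A^-12 - 5*A^-16 - A^-20
Summing the groups: <K> = -A^12 + 2*A^8 - 2*A^4 + 4 - 3*A^-4 + 3*A^-8 - 2*A^-12 + A^-16 - A^-20
Normalise by the writhe: (-A^3)^(-w) = (-A^3)^(-4) = A^-12, so f(A) = A^-12 * <K> = -1 + 2*A^-4 - 2*A^-8 + 4*A^-12 - 3*A^-16 + 3*A^-20 - 2*A^-24 + A^-28 - A^-32.
Substitute A = t^(-1/4), i.e. A^e → t^(-e/4): V(t) = -t^8 + t^7 - 2*t^6 + 3*t^5 - 3*t^4 + 4*t^3 - 2*t^2 + 2*t - 1

Answer: -t^8 + t^7 - 2*t^6 + 3*t^5 - 3*t^4 + 4*t^3 - 2*t^2 + 2*t - 1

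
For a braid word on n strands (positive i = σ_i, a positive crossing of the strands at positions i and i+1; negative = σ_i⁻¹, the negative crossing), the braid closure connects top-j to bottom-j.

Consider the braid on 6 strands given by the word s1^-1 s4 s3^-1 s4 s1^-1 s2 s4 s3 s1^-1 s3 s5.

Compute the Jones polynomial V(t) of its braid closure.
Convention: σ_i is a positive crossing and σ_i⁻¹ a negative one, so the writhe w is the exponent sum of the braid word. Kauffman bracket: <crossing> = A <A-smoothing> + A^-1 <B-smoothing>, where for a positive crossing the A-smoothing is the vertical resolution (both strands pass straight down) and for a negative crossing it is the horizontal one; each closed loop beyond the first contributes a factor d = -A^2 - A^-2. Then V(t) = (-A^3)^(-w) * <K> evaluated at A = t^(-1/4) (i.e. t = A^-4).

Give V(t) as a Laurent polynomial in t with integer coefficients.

-t^5 + t^4 - 2*t^3 + 4*t^2 - 3*t + 4 - 3*t^-1 + 2*t^-2 - t^-3

Derivation:
The presented braid s1^-1 s4 s3^-1 s4 s1^-1 s2 s4 s3 s1^-1 s3 s5 on 6 strands reduces by inverse Markov moves (closure unchanged at each step):
  Destabilize: the word has the form β·s5 where s5 occurs only as the final letter (β ∈ B_5); drop it and the last strand → 5 strands.
Reduced to β = s1^-1 s4 s3^-1 s4 s1^-1 s2 s4 s3 s1^-1 s3 on 5 strands, 10 crossings.
Compute on β:
Braid: s1^-1 s4 s3^-1 s4 s1^-1 s2 s4 s3 s1^-1 s3 on 5 strands, 10 crossings.
Writhe w = (#positive) - (#negative) = 6 - 4 = 2.
State-sum expansion of <K>. There are 2^10 = 1024 states.
Smooth each crossing (0=||, 1=⌣⌢); contribution A^(Σ sign_k(1-2s_k)) * d^(L-1).
Tabulate the states by total A-exponent and number of loops L (A-exp: L × count):
  A^10: L=5 ×1
  A^8: L=4 ×7, L=6 ×3
  A^6: L=3 ×18, L=5 ×26, L=7 ×1
  A^4: L=2 ×21, L=4 ×85, L=6 ×14
  A^2: L=1 ×9, L=3 ×137, L=5 ×62, L=7 ×2
  A^0: L=2 ×105, L=4 ×132, L=6 ×15
  A^-2: L=1 ×30, L=3 ×132, L=5 ×47, L=7 ×1
  A^-4: L=2 ×49, L=4 ×65, L=6 ×6
  A^-6: L=3 ×31, L=5 ×14
  A^-8: L=4 ×9, L=6 ×1
  A^-10: L=5 ×1
Each group contributes A^e * Σ count * d^(L-1):
Powers of d = -A^2 - A^-2: d^2 = A^4 + 2 + A^-4; d^3 = -A^6 - 3*A^2 - 3*A^-2 - A^-6; d^4 = A^8 + 4*A^4 + 6 + 4*A^-4 + A^-8; d^5 = -A^10 - 5*A^6 - 10*A^2 - 10*A^-2 - 5*A^-6 - A^-10; d^6 = A^12 + 6*A^8 + 15*A^4 + 20 + 15*A^-4 + 6*A^-8 + A^-12.
  A^10 * (d^4) = A^18 + 4*A^14 + 6*A^10 + 4*A^6 + A^2
  A^8 * (7*d^3 + 3*d^5) = -3*A^18 - 22*A^14 - 51*A^10 - 51*A^6 - 22*A^2 - 3*A^-2
  A^6 * (18*d^2 + 26*d^4 + d^6) = A^18 + 32*A^14 + 137*A^10 + 212*A^6 + 137*A^2 + 32*A^-2 + A^-6
  A^4 * (21*d + 85*d^3 + 14*d^5) = -14*A^14 - 155*A^10 - 416*A^6 - 416*A^2 - 155*A^-2 - 14*A^-6
  A^2 * (9 + 137*d^2 + 62*d^4 + 2*d^6) = 2*A^14 + 74*A^10 + 415*A^6 + 695*A^2 + 415*A^-2 + 74*A^-6 + 2*A^-10
  A^0 * (105*d + 132*d^3 + 15*d^5) = -15*A^10 - 207*A^6 - 651*A^2 - 651*A^-2 - 207*A^-6 - 15*A^-10
  A^-2 * (30 + 132*d^2 + 47*d^4 + d^6) = A^10 + 53*A^6 + 335*A^2 + 596*A^-2 + 335*A^-6 + 53*A^-10 + A^-14
  A^-4 * (49*d + 65*d^3 + 6*d^5) = -6*A^6 - 95*A^2 - 304*A^-2 - 304*A^-6 - 95*A^-10 - 6*A^-14
  A^-6 * (31*d^2 + 14*d^4) = 14*A^2 + 87*A^-2 + 146*A^-6 + 87*A^-10 + 14*A^-14
  A^-8 * (9*d^3 + d^5) = -A^2 - 14*A^-2 - 37*A^-6 - 37*A^-10 - 14*A^-14 - A^-18
  A^-10 * (d^4) = A^-2 + 4*A^-6 + 6*A^-10 + 4*A^-14 + A^-18
Summing the groups: <K> = -A^18 + 2*A^14 - 3*A^10 + 4*A^6 - 3*A^2 + 4*A^-2 - 2*A^-6 + A^-10 - A^-14
Normalise by the writhe: (-A^3)^(-w) = (-A^3)^(-2) = A^-6, so f(A) = A^-6 * <K> = -A^12 + 2*A^8 - 3*A^4 + 4 - 3*A^-4 + 4*A^-8 - 2*A^-12 + A^-16 - A^-20.
Substitute A = t^(-1/4), i.e. A^e → t^(-e/4): V(t) = -t^5 + t^4 - 2*t^3 + 4*t^2 - 3*t + 4 - 3*t^-1 + 2*t^-2 - t^-3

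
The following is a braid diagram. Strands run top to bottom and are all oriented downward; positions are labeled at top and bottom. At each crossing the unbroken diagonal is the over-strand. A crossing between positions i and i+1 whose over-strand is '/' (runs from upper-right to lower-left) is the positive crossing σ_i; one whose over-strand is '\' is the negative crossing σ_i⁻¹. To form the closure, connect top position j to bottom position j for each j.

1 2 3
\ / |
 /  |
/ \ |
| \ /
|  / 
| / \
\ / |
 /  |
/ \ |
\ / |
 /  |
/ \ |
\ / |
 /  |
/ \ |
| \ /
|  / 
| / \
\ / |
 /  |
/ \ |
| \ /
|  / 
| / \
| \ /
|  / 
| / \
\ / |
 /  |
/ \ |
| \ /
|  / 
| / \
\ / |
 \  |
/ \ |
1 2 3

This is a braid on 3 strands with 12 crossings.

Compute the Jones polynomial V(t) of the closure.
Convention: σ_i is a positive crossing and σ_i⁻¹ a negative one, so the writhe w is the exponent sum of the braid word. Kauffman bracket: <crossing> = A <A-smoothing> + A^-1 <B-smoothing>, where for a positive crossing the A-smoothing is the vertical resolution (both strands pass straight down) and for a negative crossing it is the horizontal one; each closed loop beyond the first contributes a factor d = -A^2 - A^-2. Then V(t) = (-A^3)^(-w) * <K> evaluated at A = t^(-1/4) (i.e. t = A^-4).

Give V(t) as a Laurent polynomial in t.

Reading the diagram top to bottom ('/'-over between positions i,i+1 = s_i, '\'-over = s_i^-1): braid word = s1 s2 s1 s1 s1 s2 s1 s2 s2 s1 s2 s1^-1.
The presented braid s1 s2 s1 s1 s1 s2 s1 s2 s2 s1 s2 s1^-1 on 3 strands reduces by inverse Markov moves (closure unchanged at each step):
  Deconjugate: the word is γ·β·γ⁻¹ with γ = s1 (prefix) and γ⁻¹ = s1^-1 (suffix); strip both.
Reduced to β = s2 s1 s1 s1 s2 s1 s2 s2 s1 s2 on 3 strands, 10 crossings.
Compute on β:
Braid: s2 s1 s1 s1 s2 s1 s2 s2 s1 s2 on 3 strands, 10 crossings.
Writhe w = (#positive) - (#negative) = 10 - 0 = 10.
State-sum expansion of <K>. There are 2^10 = 1024 states.
Each crossing splits two ways (0=vertical, 1=horizontal). The state's weight is A^(#A-smoothings - #B-smoothings) * d^(loops - 1).
Tabulate the states by total A-exponent and number of loops L (A-exp: L × count):
  A^10: L=3 ×1
  A^8: L=2 ×10
  A^6: L=1 ×25, L=3 ×20
  A^4: L=2 ×100, L=4 ×20
  A^2: L=1 ×36, L=3 ×164, L=5 ×10
  A^0: L=2 ×108, L=4 ×142, L=6 ×2
  A^-2: L=1 ×12, L=3 ×129, L=5 ×69
  A^-4: L=2 ×24, L=4 ×78, L=6 ×18
  A^-6: L=3 ×19, L=5 ×24, L=7 ×2
  A^-8: L=4 ×7, L=6 ×3
  A^-10: L=5 ×1
Each group contributes A^e * Σ count * d^(L-1):
Powers of d = -A^2 - A^-2: d^2 = A^4 + 2 + A^-4; d^3 = -A^6 - 3*A^2 - 3*A^-2 - A^-6; d^4 = A^8 + 4*A^4 + 6 + 4*A^-4 + A^-8; d^5 = -A^10 - 5*A^6 - 10*A^2 - 10*A^-2 - 5*A^-6 - A^-10; d^6 = A^12 + 6*A^8 + 15*A^4 + 20 + 15*A^-4 + 6*A^-8 + A^-12.
  A^10 * (d^2) = A^14 + 2*A^10 + A^6
  A^8 * (10*d) = -10*A^10 - 10*A^6
  A^6 * (25 + 20*d^2) = 20*A^10 + 65*A^6 + 20*A^2
  A^4 * (100*d + 20*d^3) = -20*A^10 - 160*A^6 - 160*A^2 - 20*A^-2
  A^2 * (36 + 164*d^2 + 10*d^4) = 10*A^10 + 204*A^6 + 424*A^2 + 204*A^-2 + 10*A^-6
  A^0 * (108*d + 142*d^3 + 2*d^5) = -2*A^10 - 152*A^6 - 554*A^2 - 554*A^-2 - 152*A^-6 - 2*A^-10
  A^-2 * (12 + 129*d^2 + 69*d^4) = 69*A^6 + 405*A^2 + 684*A^-2 + 405*A^-6 + 69*A^-10
  A^-4 * (24*d + 78*d^3 + 18*d^5) = -18*A^6 - 168*A^2 - 438*A^-2 - 438*A^-6 - 168*A^-10 - 18*A^-14
  A^-6 * (19*d^2 + 24*d^4 + 2*d^6) = 2*A^6 + 36*A^2 + 145*A^-2 + 222*A^-6 + 145*A^-10 + 36*A^-14 + 2*A^-18
  A^-8 * (7*d^3 + 3*d^5) = -3*A^2 - 22*A^-2 - 51*A^-6 - 51*A^-10 - 22*A^-14 - 3*A^-18
  A^-10 * (d^4) = A^-2 + 4*A^-6 + 6*A^-10 + 4*A^-14 + A^-18
Summing the groups: <K> = A^14 + A^6 - A^-10
Normalise by the writhe: (-A^3)^(-w) = (-A^3)^(-10) = A^-30, so f(A) = A^-30 * <K> = A^-16 + A^-24 - A^-40.
Substitute A = t^(-1/4), i.e. A^e → t^(-e/4): V(t) = -t^10 + t^6 + t^4

Answer: -t^10 + t^6 + t^4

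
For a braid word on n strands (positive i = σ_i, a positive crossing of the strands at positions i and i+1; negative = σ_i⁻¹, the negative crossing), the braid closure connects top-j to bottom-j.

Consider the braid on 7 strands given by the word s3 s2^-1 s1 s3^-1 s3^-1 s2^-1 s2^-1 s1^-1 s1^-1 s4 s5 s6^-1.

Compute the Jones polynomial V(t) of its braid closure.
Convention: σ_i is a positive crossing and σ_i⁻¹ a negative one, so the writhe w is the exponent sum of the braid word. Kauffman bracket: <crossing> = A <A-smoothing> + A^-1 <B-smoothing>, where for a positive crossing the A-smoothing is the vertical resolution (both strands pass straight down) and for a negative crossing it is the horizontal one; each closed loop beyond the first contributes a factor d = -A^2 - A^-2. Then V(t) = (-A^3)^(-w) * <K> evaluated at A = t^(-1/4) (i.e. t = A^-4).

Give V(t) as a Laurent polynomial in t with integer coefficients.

The presented braid s3 s2^-1 s1 s3^-1 s3^-1 s2^-1 s2^-1 s1^-1 s1^-1 s4 s5 s6^-1 on 7 strands reduces by inverse Markov moves (closure unchanged at each step):
  Destabilize: the word has the form β·s6^-1 where s6^-1 occurs only as the final letter (β ∈ B_6); drop it and the last strand → 6 strands.
  Destabilize: the word has the form β·s5 where s5 occurs only as the final letter (β ∈ B_5); drop it and the last strand → 5 strands.
  Destabilize: the word has the form β·s4 where s4 occurs only as the final letter (β ∈ B_4); drop it and the last strand → 4 strands.
Reduced to β = s3 s2^-1 s1 s3^-1 s3^-1 s2^-1 s2^-1 s1^-1 s1^-1 on 4 strands, 9 crossings.
Compute on β:
Braid: s3 s2^-1 s1 s3^-1 s3^-1 s2^-1 s2^-1 s1^-1 s1^-1 on 4 strands, 9 crossings.
Writhe w = (#positive) - (#negative) = 2 - 7 = -5.
Computing the Kauffman bracket via state sum. There are 2^9 = 512 states.
Smooth each crossing (0=||, 1=⌣⌢); contribution A^(Σ sign_k(1-2s_k)) * d^(L-1).
Tabulate the states by total A-exponent and number of loops L (A-exp: L × count):
  A^9: L=5 ×1
  A^7: L=4 ×9
  A^5: L=3 ×31, L=5 ×5
  A^3: L=2 ×48, L=4 ×35, L=6 ×1
  A^1: L=1 ×28, L=3 ×86, L=5 ×12
  A^-1: L=2 ×82, L=4 ×43, L=6 ×1
  A^-3: L=1 ×20, L=3 ×58, L=5 ×6
  A^-5: L=2 ×25, L=4 ×11
  A^-7: L=1 ×3, L=3 ×6
  A^-9: L=2 ×1
Each group contributes A^e * Σ count * d^(L-1):
Powers of d = -A^2 - A^-2: d^2 = A^4 + 2 + A^-4; d^3 = -A^6 - 3*A^2 - 3*A^-2 - A^-6; d^4 = A^8 + 4*A^4 + 6 + 4*A^-4 + A^-8; d^5 = -A^10 - 5*A^6 - 10*A^2 - 10*A^-2 - 5*A^-6 - A^-10.
  A^9 * (d^4) = A^17 + 4*A^13 + 6*A^9 + 4*A^5 + A
  A^7 * (9*d^3) = -9*A^13 - 27*A^9 - 27*A^5 - 9*A
  A^5 * (31*d^2 + 5*d^4) = 5*A^13 + 51*A^9 + 92*A^5 + 51*A + 5*A^-3
  A^3 * (48*d + 35*d^3 + d^5) = -A^13 - 40*A^9 - 163*A^5 - 163*A - 40*A^-3 - A^-7
  A^1 * (28 + 86*d^2 + 12*d^4) = 12*A^9 + 134*A^5 + 272*A + 134*A^-3 + 12*A^-7
  A^-1 * (82*d + 43*d^3 + d^5) = -A^9 - 48*A^5 - 221*A - 221*A^-3 - 48*A^-7 - A^-11
  A^-3 * (20 + 58*d^2 + 6*d^4) = 6*A^5 + 82*A + 172*A^-3 + 82*A^-7 + 6*A^-11
  A^-5 * (25*d + 11*d^3) = -11*A - 58*A^-3 - 58*A^-7 - 11*A^-11
  A^-7 * (3 + 6*d^2) = 6*A^-3 + 15*A^-7 + 6*A^-11
  A^-9 * (d) = -A^-7 - A^-11
Summing the groups: <K> = A^17 - A^13 + A^9 - 2*A^5 + 2*A - 2*A^-3 + A^-7 - A^-11
Normalise by the writhe: (-A^3)^(-w) = (-A^3)^(5) = -A^15, so f(A) = -A^15 * <K> = -A^32 + A^28 - A^24 + 2*A^20 - 2*A^16 + 2*A^12 - A^8 + A^4.
Substitute A = t^(-1/4), i.e. A^e → t^(-e/4): V(t) = t^-1 - t^-2 + 2*t^-3 - 2*t^-4 + 2*t^-5 - t^-6 + t^-7 - t^-8

Answer: t^-1 - t^-2 + 2*t^-3 - 2*t^-4 + 2*t^-5 - t^-6 + t^-7 - t^-8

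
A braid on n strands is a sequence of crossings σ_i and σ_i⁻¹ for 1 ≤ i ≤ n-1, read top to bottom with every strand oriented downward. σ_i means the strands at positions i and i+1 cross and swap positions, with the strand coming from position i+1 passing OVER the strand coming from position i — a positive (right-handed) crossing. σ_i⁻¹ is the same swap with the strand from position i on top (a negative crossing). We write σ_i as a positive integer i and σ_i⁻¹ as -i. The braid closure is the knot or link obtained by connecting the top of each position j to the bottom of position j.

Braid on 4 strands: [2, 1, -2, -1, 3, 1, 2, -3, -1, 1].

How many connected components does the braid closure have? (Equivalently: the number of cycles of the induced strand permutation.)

Track the strand permutation on 4 strands, starting from identity.
  step 1: s2 swaps positions 2,3 -> [1 3 2 4]
  step 2: s1 swaps positions 1,2 -> [3 1 2 4]
  step 3: s2^-1 swaps positions 2,3 -> [3 2 1 4]
  step 4: s1^-1 swaps positions 1,2 -> [2 3 1 4]
  step 5: s3 swaps positions 3,4 -> [2 3 4 1]
  step 6: s1 swaps positions 1,2 -> [3 2 4 1]
  step 7: s2 swaps positions 2,3 -> [3 4 2 1]
  step 8: s3^-1 swaps positions 3,4 -> [3 4 1 2]
  step 9: s1^-1 swaps positions 1,2 -> [4 3 1 2]
  step 10: s1 swaps positions 1,2 -> [3 4 1 2]
Final permutation (position -> original strand): [3 4 1 2]
Closure components = cycle count of this permutation = 2.

Answer: 2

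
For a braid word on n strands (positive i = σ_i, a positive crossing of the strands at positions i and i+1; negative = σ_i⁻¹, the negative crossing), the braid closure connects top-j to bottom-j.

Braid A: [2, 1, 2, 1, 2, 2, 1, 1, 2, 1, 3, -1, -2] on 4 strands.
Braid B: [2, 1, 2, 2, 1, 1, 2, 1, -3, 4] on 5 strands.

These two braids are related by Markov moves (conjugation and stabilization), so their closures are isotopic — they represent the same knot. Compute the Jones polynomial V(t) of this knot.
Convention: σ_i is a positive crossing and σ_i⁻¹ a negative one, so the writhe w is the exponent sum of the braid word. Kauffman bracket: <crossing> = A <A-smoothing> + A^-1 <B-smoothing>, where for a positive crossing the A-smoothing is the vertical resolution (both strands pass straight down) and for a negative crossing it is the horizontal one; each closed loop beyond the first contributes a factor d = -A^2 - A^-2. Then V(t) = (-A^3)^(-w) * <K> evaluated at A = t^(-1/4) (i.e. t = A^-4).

Markov-equivalent braids have isotopic closures, hence identical knot invariants. Strip the Markov moves from each word to reach a common short braid β, then compute V(t) once on β.
Braid A: s2 s1 s2 s1 s2 s2 s1 s1 s2 s1 s3 s1^-1 s2^-1 on 4 strands reduces by inverse Markov moves (closure unchanged at each step):
  Deconjugate: the word is γ·β·γ⁻¹ with γ = s2 s1 (prefix) and γ⁻¹ = s1^-1 s2^-1 (suffix); strip both.
  Destabilize: the word has the form β·s3 where s3 occurs only as the final letter (β ∈ B_3); drop it and the last strand → 3 strands.
Reduced to β = s2 s1 s2 s2 s1 s1 s2 s1 on 3 strands, 8 crossings.
Braid B: s2 s1 s2 s2 s1 s1 s2 s1 s3^-1 s4 on 5 strands reduces by inverse Markov moves (closure unchanged at each step):
  Destabilize: the word has the form β·s4 where s4 occurs only as the final letter (β ∈ B_4); drop it and the last strand → 4 strands.
  Destabilize: the word has the form β·s3^-1 where s3^-1 occurs only as the final letter (β ∈ B_3); drop it and the last strand → 3 strands.
Reduced to β = s2 s1 s2 s2 s1 s1 s2 s1 on 3 strands, 8 crossings.
Both give the same β = s2 s1 s2 s2 s1 s1 s2 s1 on 3 strands, so one state sum suffices:
Braid: s2 s1 s2 s2 s1 s1 s2 s1 on 3 strands, 8 crossings.
Writhe w = (#positive) - (#negative) = 8 - 0 = 8.
State-sum expansion of <K>. There are 2^8 = 256 states.
Each crossing splits two ways (0=vertical, 1=horizontal). The state's weight is A^(#A-smoothings - #B-smoothings) * d^(loops - 1).
Tabulate the states by total A-exponent and number of loops L (A-exp: L × count):
  A^8: L=3 ×1
  A^6: L=2 ×8
  A^4: L=1 ×16, L=3 ×12
  A^2: L=2 ×48, L=4 ×8
  A^0: L=1 ×17, L=3 ×51, L=5 ×2
  A^-2: L=2 ×34, L=4 ×22
  A^-4: L=1 ×4, L=3 ×21, L=5 ×3
  A^-6: L=2 ×4, L=4 ×4
  A^-8: L=3 ×1
Each group contributes A^e * Σ count * d^(L-1):
Powers of d = -A^2 - A^-2: d^2 = A^4 + 2 + A^-4; d^3 = -A^6 - 3*A^2 - 3*A^-2 - A^-6; d^4 = A^8 + 4*A^4 + 6 + 4*A^-4 + A^-8.
  A^8 * (d^2) = A^12 + 2*A^8 + A^4
  A^6 * (8*d) = -8*A^8 - 8*A^4
  A^4 * (16 + 12*d^2) = 12*A^8 + 40*A^4 + 12
  A^2 * (48*d + 8*d^3) = -8*A^8 - 72*A^4 - 72 - 8*A^-4
  A^0 * (17 + 51*d^2 + 2*d^4) = 2*A^8 + 59*A^4 + 131 + 59*A^-4 + 2*A^-8
  A^-2 * (34*d + 22*d^3) = -22*A^4 - 100 - 100*A^-4 - 22*A^-8
  A^-4 * (4 + 21*d^2 + 3*d^4) = 3*A^4 + 33 + 64*A^-4 + 33*A^-8 + 3*A^-12
  A^-6 * (4*d + 4*d^3) = -4 - 16*A^-4 - 16*A^-8 - 4*A^-12
  A^-8 * (d^2) = A^-4 + 2*A^-8 + A^-12
Summing the groups: <K> = A^12 + A^4 - A^-8
Normalise by the writhe: (-A^3)^(-w) = (-A^3)^(-8) = A^-24, so f(A) = A^-24 * <K> = A^-12 + A^-20 - A^-32.
Substitute A = t^(-1/4), i.e. A^e → t^(-e/4): V(t) = -t^8 + t^5 + t^3

Answer: -t^8 + t^5 + t^3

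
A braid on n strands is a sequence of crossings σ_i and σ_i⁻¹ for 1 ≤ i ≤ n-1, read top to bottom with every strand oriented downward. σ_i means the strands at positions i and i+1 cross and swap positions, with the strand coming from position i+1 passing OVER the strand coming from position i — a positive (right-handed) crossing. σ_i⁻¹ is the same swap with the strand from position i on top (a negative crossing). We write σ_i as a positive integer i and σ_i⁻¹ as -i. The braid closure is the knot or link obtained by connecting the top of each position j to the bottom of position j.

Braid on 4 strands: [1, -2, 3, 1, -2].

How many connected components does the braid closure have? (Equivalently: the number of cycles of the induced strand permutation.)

1

Derivation:
Track the strand permutation on 4 strands, starting from identity.
  step 1: s1 swaps positions 1,2 -> [2 1 3 4]
  step 2: s2^-1 swaps positions 2,3 -> [2 3 1 4]
  step 3: s3 swaps positions 3,4 -> [2 3 4 1]
  step 4: s1 swaps positions 1,2 -> [3 2 4 1]
  step 5: s2^-1 swaps positions 2,3 -> [3 4 2 1]
Final permutation (position -> original strand): [3 4 2 1]
Closure components = cycle count of this permutation = 1.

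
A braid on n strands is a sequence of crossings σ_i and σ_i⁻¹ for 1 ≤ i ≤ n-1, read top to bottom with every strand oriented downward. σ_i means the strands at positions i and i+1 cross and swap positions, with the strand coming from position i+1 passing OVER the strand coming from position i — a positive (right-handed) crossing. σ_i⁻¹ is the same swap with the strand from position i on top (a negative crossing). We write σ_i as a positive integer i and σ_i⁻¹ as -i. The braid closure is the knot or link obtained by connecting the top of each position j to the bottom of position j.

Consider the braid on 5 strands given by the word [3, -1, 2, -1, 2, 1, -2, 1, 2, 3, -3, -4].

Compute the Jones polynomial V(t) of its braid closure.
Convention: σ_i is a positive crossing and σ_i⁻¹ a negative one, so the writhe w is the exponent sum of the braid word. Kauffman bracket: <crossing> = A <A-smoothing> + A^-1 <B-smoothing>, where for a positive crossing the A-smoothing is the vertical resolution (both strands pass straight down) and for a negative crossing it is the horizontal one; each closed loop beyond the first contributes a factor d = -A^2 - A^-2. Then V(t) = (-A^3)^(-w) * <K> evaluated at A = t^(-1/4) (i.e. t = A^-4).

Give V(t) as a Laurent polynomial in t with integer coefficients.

-t^5 + t^4 - t^3 + 2*t^2 - t + 2 - t^-1

Derivation:
The presented braid s3 s1^-1 s2 s1^-1 s2 s1 s2^-1 s1 s2 s3 s3^-1 s4^-1 on 5 strands reduces by inverse Markov moves (closure unchanged at each step):
  Destabilize: the word has the form β·s4^-1 where s4^-1 occurs only as the final letter (β ∈ B_4); drop it and the last strand → 4 strands.
  Deconjugate: the word is γ·β·γ⁻¹ with γ = s3 (prefix) and γ⁻¹ = s3^-1 (suffix); strip both.
  Destabilize: the word has the form β·s3 where s3 occurs only as the final letter (β ∈ B_3); drop it and the last strand → 3 strands.
Reduced to β = s1^-1 s2 s1^-1 s2 s1 s2^-1 s1 s2 on 3 strands, 8 crossings.
Compute on β:
Braid: s1^-1 s2 s1^-1 s2 s1 s2^-1 s1 s2 on 3 strands, 8 crossings.
Writhe w = (#positive) - (#negative) = 5 - 3 = 2.
State-sum expansion of <K>. There are 2^8 = 256 states.
Each crossing splits two ways (0=vertical, 1=horizontal). The state's weight is A^(#A-smoothings - #B-smoothings) * d^(loops - 1).
Tabulate the states by total A-exponent and number of loops L (A-exp: L × count):
  A^8: L=2 ×1
  A^6: L=1 ×3, L=3 ×5
  A^4: L=2 ×22, L=4 ×6
  A^2: L=1 ×18, L=3 ×37, L=5 ×1
  A^0: L=2 ×58, L=4 ×12
  A^-2: L=1 ×24, L=3 ×31, L=5 ×1
  A^-4: L=2 ×23, L=4 ×5
  A^-6: L=3 ×8
  A^-8: L=4 ×1
Each group contributes A^e * Σ count * d^(L-1):
Powers of d = -A^2 - A^-2: d^2 = A^4 + 2 + A^-4; d^3 = -A^6 - 3*A^2 - 3*A^-2 - A^-6; d^4 = A^8 + 4*A^4 + 6 + 4*A^-4 + A^-8.
  A^8 * (d) = -A^10 - A^6
  A^6 * (3 + 5*d^2) = 5*A^10 + 13*A^6 + 5*A^2
  A^4 * (22*d + 6*d^3) = -6*A^10 - 40*A^6 - 40*A^2 - 6*A^-2
  A^2 * (18 + 37*d^2 + d^4) = A^10 + 41*A^6 + 98*A^2 + 41*A^-2 + A^-6
  A^0 * (58*d + 12*d^3) = -12*A^6 - 94*A^2 - 94*A^-2 - 12*A^-6
  A^-2 * (24 + 31*d^2 + d^4) = A^6 + 35*A^2 + 92*A^-2 + 35*A^-6 + A^-10
  A^-4 * (23*d + 5*d^3) = -5*A^2 - 38*A^-2 - 38*A^-6 - 5*A^-10
  A^-6 * (8*d^2) = 8*A^-2 + 16*A^-6 + 8*A^-10
  A^-8 * (d^3) = -A^-2 - 3*A^-6 - 3*A^-10 - A^-14
Summing the groups: <K> = -A^10 + 2*A^6 - A^2 + 2*A^-2 - A^-6 + A^-10 - A^-14
Normalise by the writhe: (-A^3)^(-w) = (-A^3)^(-2) = A^-6, so f(A) = A^-6 * <K> = -A^4 + 2 - A^-4 + 2*A^-8 - A^-12 + A^-16 - A^-20.
Substitute A = t^(-1/4), i.e. A^e → t^(-e/4): V(t) = -t^5 + t^4 - t^3 + 2*t^2 - t + 2 - t^-1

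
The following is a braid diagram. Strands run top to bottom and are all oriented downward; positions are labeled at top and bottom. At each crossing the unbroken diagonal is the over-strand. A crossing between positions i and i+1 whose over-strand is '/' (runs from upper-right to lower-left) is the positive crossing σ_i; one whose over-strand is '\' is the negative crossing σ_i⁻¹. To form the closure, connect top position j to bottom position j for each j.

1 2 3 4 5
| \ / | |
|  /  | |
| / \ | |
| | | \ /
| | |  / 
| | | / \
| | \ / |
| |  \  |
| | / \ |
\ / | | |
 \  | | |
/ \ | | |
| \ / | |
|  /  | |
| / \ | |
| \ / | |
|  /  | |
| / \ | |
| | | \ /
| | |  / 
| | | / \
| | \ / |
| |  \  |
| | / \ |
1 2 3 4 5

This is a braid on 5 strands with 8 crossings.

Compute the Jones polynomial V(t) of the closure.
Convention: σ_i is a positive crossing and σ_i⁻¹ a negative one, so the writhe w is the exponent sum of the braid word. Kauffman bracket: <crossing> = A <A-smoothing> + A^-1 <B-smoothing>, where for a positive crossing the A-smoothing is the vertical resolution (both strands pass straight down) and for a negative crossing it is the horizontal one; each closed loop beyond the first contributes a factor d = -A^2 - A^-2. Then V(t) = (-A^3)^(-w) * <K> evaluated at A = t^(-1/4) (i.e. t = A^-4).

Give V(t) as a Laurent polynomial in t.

Reading the diagram top to bottom ('/'-over between positions i,i+1 = s_i, '\'-over = s_i^-1): braid word = s2 s4 s3^-1 s1^-1 s2 s2 s4 s3^-1.
Braid: s2 s4 s3^-1 s1^-1 s2 s2 s4 s3^-1 on 5 strands, 8 crossings.
Writhe w = (#positive) - (#negative) = 5 - 3 = 2.
Computing the Kauffman bracket via state sum. There are 2^8 = 256 states.
For each crossing: s=0 is the vertical smoothing, s=1 horizontal. Crossing k contributes A^(sign_k * (1 - 2*s_k)); loop factor d = -A^2 - A^-2.
Tabulate the states by total A-exponent and number of loops L (A-exp: L × count):
  A^8: L=4 ×1
  A^6: L=3 ×7, L=5 ×1
  A^4: L=2 ×19, L=4 ×9
  A^2: L=1 ×19, L=3 ×35, L=5 ×2
  A^0: L=2 ×48, L=4 ×22
  A^-2: L=3 ×49, L=5 ×7
  A^-4: L=4 ×27, L=6 ×1
  A^-6: L=5 ×8
  A^-8: L=6 ×1
Each group contributes A^e * Σ count * d^(L-1):
Powers of d = -A^2 - A^-2: d^2 = A^4 + 2 + A^-4; d^3 = -A^6 - 3*A^2 - 3*A^-2 - A^-6; d^4 = A^8 + 4*A^4 + 6 + 4*A^-4 + A^-8; d^5 = -A^10 - 5*A^6 - 10*A^2 - 10*A^-2 - 5*A^-6 - A^-10.
  A^8 * (d^3) = -A^14 - 3*A^10 - 3*A^6 - A^2
  A^6 * (7*d^2 + d^4) = A^14 + 11*A^10 + 20*A^6 + 11*A^2 + A^-2
  A^4 * (19*d + 9*d^3) = -9*A^10 - 46*A^6 - 46*A^2 - 9*A^-2
  A^2 * (19 + 35*d^2 + 2*d^4) = 2*A^10 + 43*A^6 + 101*A^2 + 43*A^-2 + 2*A^-6
  A^0 * (48*d + 22*d^3) = -22*A^6 - 114*A^2 - 114*A^-2 - 22*A^-6
  A^-2 * (49*d^2 + 7*d^4) = 7*A^6 + 77*A^2 + 140*A^-2 + 77*A^-6 + 7*A^-10
  A^-4 * (27*d^3 + d^5) = -A^6 - 32*A^2 - 91*A^-2 - 91*A^-6 - 32*A^-10 - A^-14
  A^-6 * (8*d^4) = 8*A^2 + 32*A^-2 + 48*A^-6 + 32*A^-10 + 8*A^-14
  A^-8 * (d^5) = -A^2 - 5*A^-2 - 10*A^-6 - 10*A^-10 - 5*A^-14 - A^-18
Summing the groups: <K> = A^10 - 2*A^6 + 3*A^2 - 3*A^-2 + 4*A^-6 - 3*A^-10 + 2*A^-14 - A^-18
Normalise by the writhe: (-A^3)^(-w) = (-A^3)^(-2) = A^-6, so f(A) = A^-6 * <K> = A^4 - 2 + 3*A^-4 - 3*A^-8 + 4*A^-12 - 3*A^-16 + 2*A^-20 - A^-24.
Substitute A = t^(-1/4), i.e. A^e → t^(-e/4): V(t) = -t^6 + 2*t^5 - 3*t^4 + 4*t^3 - 3*t^2 + 3*t - 2 + t^-1

Answer: -t^6 + 2*t^5 - 3*t^4 + 4*t^3 - 3*t^2 + 3*t - 2 + t^-1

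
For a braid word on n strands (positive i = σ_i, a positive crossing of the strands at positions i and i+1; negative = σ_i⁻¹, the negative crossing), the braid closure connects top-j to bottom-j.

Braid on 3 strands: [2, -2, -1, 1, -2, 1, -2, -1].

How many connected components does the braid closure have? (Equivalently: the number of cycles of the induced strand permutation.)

Track the strand permutation on 3 strands, starting from identity.
  step 1: s2 swaps positions 2,3 -> [1 3 2]
  step 2: s2^-1 swaps positions 2,3 -> [1 2 3]
  step 3: s1^-1 swaps positions 1,2 -> [2 1 3]
  step 4: s1 swaps positions 1,2 -> [1 2 3]
  step 5: s2^-1 swaps positions 2,3 -> [1 3 2]
  step 6: s1 swaps positions 1,2 -> [3 1 2]
  step 7: s2^-1 swaps positions 2,3 -> [3 2 1]
  step 8: s1^-1 swaps positions 1,2 -> [2 3 1]
Final permutation (position -> original strand): [2 3 1]
Closure components = cycle count of this permutation = 1.

Answer: 1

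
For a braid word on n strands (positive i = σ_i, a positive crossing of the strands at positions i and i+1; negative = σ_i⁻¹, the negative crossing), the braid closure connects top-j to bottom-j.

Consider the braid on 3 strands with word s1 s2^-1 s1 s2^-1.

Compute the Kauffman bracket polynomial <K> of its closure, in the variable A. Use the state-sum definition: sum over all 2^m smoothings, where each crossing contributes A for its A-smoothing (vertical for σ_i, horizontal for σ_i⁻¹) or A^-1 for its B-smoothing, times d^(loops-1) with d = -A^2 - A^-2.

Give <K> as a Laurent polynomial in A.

A^8 - A^4 + 1 - A^-4 + A^-8

Derivation:
Braid: s1 s2^-1 s1 s2^-1 on 3 strands, 4 crossings.
Writhe w = (#positive) - (#negative) = 2 - 2 = 0.
State-sum expansion of <K>. There are 2^4 = 16 states.
Smooth each crossing (0=||, 1=⌣⌢); contribution A^(Σ sign_k(1-2s_k)) * d^(L-1).
  state 0000: A-exp=+0, loops=3, term = A^0 * d^2
  state 0001: A-exp=+2, loops=2, term = A^2 * d^1
  state 0010: A-exp=-2, loops=2, term = A^-2 * d^1
  state 0011: A-exp=+0, loops=1, term = A^0 * d^0
  state 0100: A-exp=+2, loops=2, term = A^2 * d^1
  state 0101: A-exp=+4, loops=3, term = A^4 * d^2
  state 0110: A-exp=+0, loops=1, term = A^0 * d^0
  state 0111: A-exp=+2, loops=2, term = A^2 * d^1
  state 1000: A-exp=-2, loops=2, term = A^-2 * d^1
  state 1001: A-exp=+0, loops=1, term = A^0 * d^0
  state 1010: A-exp=-4, loops=3, term = A^-4 * d^2
  state 1011: A-exp=-2, loops=2, term = A^-2 * d^1
  state 1100: A-exp=+0, loops=1, term = A^0 * d^0
  state 1101: A-exp=+2, loops=2, term = A^2 * d^1
  state 1110: A-exp=-2, loops=2, term = A^-2 * d^1
  state 1111: A-exp=+0, loops=1, term = A^0 * d^0
Collect the terms by A-exponent (count of states per loop number):
Powers of d = -A^2 - A^-2: d^2 = A^4 + 2 + A^-4.
  A^4 * (d^2) = A^8 + 2*A^4 + 1
  A^2 * (4*d) = -4*A^4 - 4
  A^0 * (5 + d^2) = A^4 + 7 + A^-4
  A^-2 * (4*d) = -4 - 4*A^-4
  A^-4 * (d^2) = 1 + 2*A^-4 + A^-8
Summing the groups: <K> = A^8 - A^4 + 1 - A^-4 + A^-8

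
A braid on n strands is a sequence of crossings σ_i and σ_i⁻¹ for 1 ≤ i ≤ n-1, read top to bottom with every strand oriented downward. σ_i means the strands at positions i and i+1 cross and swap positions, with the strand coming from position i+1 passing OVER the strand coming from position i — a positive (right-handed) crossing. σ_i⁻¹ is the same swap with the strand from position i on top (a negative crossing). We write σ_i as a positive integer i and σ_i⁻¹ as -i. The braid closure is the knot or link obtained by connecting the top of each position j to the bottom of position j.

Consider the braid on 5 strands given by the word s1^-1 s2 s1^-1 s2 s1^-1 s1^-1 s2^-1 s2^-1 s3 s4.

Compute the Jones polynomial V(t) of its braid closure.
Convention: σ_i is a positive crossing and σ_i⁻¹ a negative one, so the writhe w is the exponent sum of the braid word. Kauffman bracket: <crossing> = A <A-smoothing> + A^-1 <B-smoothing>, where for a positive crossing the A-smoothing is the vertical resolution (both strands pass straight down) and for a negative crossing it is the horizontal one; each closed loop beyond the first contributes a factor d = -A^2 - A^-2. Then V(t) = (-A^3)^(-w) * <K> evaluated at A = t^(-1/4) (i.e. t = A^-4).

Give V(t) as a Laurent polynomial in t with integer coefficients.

2*t^-1 - 2*t^-2 + 3*t^-3 - 3*t^-4 + 2*t^-5 - 2*t^-6 + t^-7

Derivation:
The presented braid s1^-1 s2 s1^-1 s2 s1^-1 s1^-1 s2^-1 s2^-1 s3 s4 on 5 strands reduces by inverse Markov moves (closure unchanged at each step):
  Destabilize: the word has the form β·s4 where s4 occurs only as the final letter (β ∈ B_4); drop it and the last strand → 4 strands.
  Destabilize: the word has the form β·s3 where s3 occurs only as the final letter (β ∈ B_3); drop it and the last strand → 3 strands.
Reduced to β = s1^-1 s2 s1^-1 s2 s1^-1 s1^-1 s2^-1 s2^-1 on 3 strands, 8 crossings.
Compute on β:
Braid: s1^-1 s2 s1^-1 s2 s1^-1 s1^-1 s2^-1 s2^-1 on 3 strands, 8 crossings.
Writhe w = (#positive) - (#negative) = 2 - 6 = -4.
State-sum expansion of <K>. There are 2^8 = 256 states.
Each crossing splits two ways (0=vertical, 1=horizontal). The state's weight is A^(#A-smoothings - #B-smoothings) * d^(loops - 1).
Tabulate the states by total A-exponent and number of loops L (A-exp: L × count):
  A^8: L=5 ×1
  A^6: L=4 ×8
  A^4: L=3 ×26, L=5 ×2
  A^2: L=2 ×41, L=4 ×15
  A^0: L=1 ×26, L=3 ×43, L=5 ×1
  A^-2: L=2 ×47, L=4 ×9
  A^-4: L=1 ×11, L=3 ×16, L=5 ×1
  A^-6: L=2 ×6, L=4 ×2
  A^-8: L=3 ×1
Each group contributes A^e * Σ count * d^(L-1):
Powers of d = -A^2 - A^-2: d^2 = A^4 + 2 + A^-4; d^3 = -A^6 - 3*A^2 - 3*A^-2 - A^-6; d^4 = A^8 + 4*A^4 + 6 + 4*A^-4 + A^-8.
  A^8 * (d^4) = A^16 + 4*A^12 + 6*A^8 + 4*A^4 + 1
  A^6 * (8*d^3) = -8*A^12 - 24*A^8 - 24*A^4 - 8
  A^4 * (26*d^2 + 2*d^4) = 2*A^12 + 34*A^8 + 64*A^4 + 34 + 2*A^-4
  A^2 * (41*d + 15*d^3) = -15*A^8 - 86*A^4 - 86 - 15*A^-4
  A^0 * (26 + 43*d^2 + d^4) = A^8 + 47*A^4 + 118 + 47*A^-4 + A^-8
  A^-2 * (47*d + 9*d^3) = -9*A^4 - 74 - 74*A^-4 - 9*A^-8
  A^-4 * (11 + 16*d^2 + d^4) = A^4 + 20 + 49*A^-4 + 20*A^-8 + A^-12
  A^-6 * (6*d + 2*d^3) = -2 - 12*A^-4 - 12*A^-8 - 2*A^-12
  A^-8 * (d^2) = A^-4 + 2*A^-8 + A^-12
Summing the groups: <K> = A^16 - 2*A^12 + 2*A^8 - 3*A^4 + 3 - 2*A^-4 + 2*A^-8
Normalise by the writhe: (-A^3)^(-w) = (-A^3)^(4) = A^12, so f(A) = A^12 * <K> = A^28 - 2*A^24 + 2*A^20 - 3*A^16 + 3*A^12 - 2*A^8 + 2*A^4.
Substitute A = t^(-1/4), i.e. A^e → t^(-e/4): V(t) = 2*t^-1 - 2*t^-2 + 3*t^-3 - 3*t^-4 + 2*t^-5 - 2*t^-6 + t^-7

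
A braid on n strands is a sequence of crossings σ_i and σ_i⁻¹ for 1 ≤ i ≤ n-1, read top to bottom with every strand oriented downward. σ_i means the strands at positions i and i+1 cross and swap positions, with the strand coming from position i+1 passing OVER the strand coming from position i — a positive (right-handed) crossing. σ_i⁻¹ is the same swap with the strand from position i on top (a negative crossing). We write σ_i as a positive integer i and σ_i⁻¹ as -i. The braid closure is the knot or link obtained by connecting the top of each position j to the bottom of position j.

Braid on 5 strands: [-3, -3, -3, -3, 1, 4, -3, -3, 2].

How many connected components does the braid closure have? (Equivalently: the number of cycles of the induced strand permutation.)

2

Derivation:
Track the strand permutation on 5 strands, starting from identity.
  step 1: s3^-1 swaps positions 3,4 -> [1 2 4 3 5]
  step 2: s3^-1 swaps positions 3,4 -> [1 2 3 4 5]
  step 3: s3^-1 swaps positions 3,4 -> [1 2 4 3 5]
  step 4: s3^-1 swaps positions 3,4 -> [1 2 3 4 5]
  step 5: s1 swaps positions 1,2 -> [2 1 3 4 5]
  step 6: s4 swaps positions 4,5 -> [2 1 3 5 4]
  step 7: s3^-1 swaps positions 3,4 -> [2 1 5 3 4]
  step 8: s3^-1 swaps positions 3,4 -> [2 1 3 5 4]
  step 9: s2 swaps positions 2,3 -> [2 3 1 5 4]
Final permutation (position -> original strand): [2 3 1 5 4]
Closure components = cycle count of this permutation = 2.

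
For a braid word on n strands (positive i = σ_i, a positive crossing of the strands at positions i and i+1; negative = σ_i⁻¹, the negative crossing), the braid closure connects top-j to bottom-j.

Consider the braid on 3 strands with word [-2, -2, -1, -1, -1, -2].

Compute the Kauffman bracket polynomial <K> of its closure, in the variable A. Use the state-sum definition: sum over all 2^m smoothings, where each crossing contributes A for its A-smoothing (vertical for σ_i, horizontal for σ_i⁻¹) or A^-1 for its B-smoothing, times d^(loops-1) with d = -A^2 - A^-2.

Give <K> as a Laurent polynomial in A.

Braid: s2^-1 s2^-1 s1^-1 s1^-1 s1^-1 s2^-1 on 3 strands, 6 crossings.
Writhe w = (#positive) - (#negative) = 0 - 6 = -6.
Computing the Kauffman bracket via state sum. There are 2^6 = 64 states.
Smooth each crossing (0=||, 1=⌣⌢); contribution A^(Σ sign_k(1-2s_k)) * d^(L-1).
Tabulate the states by total A-exponent and number of loops L (A-exp: L × count):
  A^6: L=5 ×1
  A^4: L=4 ×6
  A^2: L=3 ×15
  A^0: L=2 ×18, L=4 ×2
  A^-2: L=1 ×9, L=3 ×6
  A^-4: L=2 ×6
  A^-6: L=3 ×1
Each group contributes A^e * Σ count * d^(L-1):
Powers of d = -A^2 - A^-2: d^2 = A^4 + 2 + A^-4; d^3 = -A^6 - 3*A^2 - 3*A^-2 - A^-6; d^4 = A^8 + 4*A^4 + 6 + 4*A^-4 + A^-8.
  A^6 * (d^4) = A^14 + 4*A^10 + 6*A^6 + 4*A^2 + A^-2
  A^4 * (6*d^3) = -6*A^10 - 18*A^6 - 18*A^2 - 6*A^-2
  A^2 * (15*d^2) = 15*A^6 + 30*A^2 + 15*A^-2
  A^0 * (18*d + 2*d^3) = -2*A^6 - 24*A^2 - 24*A^-2 - 2*A^-6
  A^-2 * (9 + 6*d^2) = 6*A^2 + 21*A^-2 + 6*A^-6
  A^-4 * (6*d) = -6*A^-2 - 6*A^-6
  A^-6 * (d^2) = A^-2 + 2*A^-6 + A^-10
Summing the groups: <K> = A^14 - 2*A^10 + A^6 - 2*A^2 + 2*A^-2 + A^-10

Answer: A^14 - 2*A^10 + A^6 - 2*A^2 + 2*A^-2 + A^-10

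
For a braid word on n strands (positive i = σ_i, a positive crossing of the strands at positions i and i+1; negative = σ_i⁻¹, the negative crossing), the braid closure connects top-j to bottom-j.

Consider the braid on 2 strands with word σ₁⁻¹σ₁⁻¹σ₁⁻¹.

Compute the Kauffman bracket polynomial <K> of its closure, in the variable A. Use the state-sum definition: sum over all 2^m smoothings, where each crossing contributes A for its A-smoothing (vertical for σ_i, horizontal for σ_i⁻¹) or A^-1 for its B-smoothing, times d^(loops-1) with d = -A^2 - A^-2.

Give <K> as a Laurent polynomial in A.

A^7 - A^3 - A^-5

Derivation:
Braid: s1^-1 s1^-1 s1^-1 on 2 strands, 3 crossings.
Writhe w = (#positive) - (#negative) = 0 - 3 = -3.
Computing the Kauffman bracket via state sum. There are 2^3 = 8 states.
Each crossing splits two ways (0=vertical, 1=horizontal). The state's weight is A^(#A-smoothings - #B-smoothings) * d^(loops - 1).
  state 000: A-exp=-3, loops=2, term = A^-3 * d^1
  state 001: A-exp=-1, loops=1, term = A^-1 * d^0
  state 010: A-exp=-1, loops=1, term = A^-1 * d^0
  state 011: A-exp=+1, loops=2, term = A^1 * d^1
  state 100: A-exp=-1, loops=1, term = A^-1 * d^0
  state 101: A-exp=+1, loops=2, term = A^1 * d^1
  state 110: A-exp=+1, loops=2, term = A^1 * d^1
  state 111: A-exp=+3, loops=3, term = A^3 * d^2
Collect the terms by A-exponent (count of states per loop number):
Powers of d = -A^2 - A^-2: d^2 = A^4 + 2 + A^-4.
  A^3 * (d^2) = A^7 + 2*A^3 + A^-1
  A^1 * (3*d) = -3*A^3 - 3*A^-1
  A^-1 * (3) = 3*A^-1
  A^-3 * (d) = -A^-1 - A^-5
Summing the groups: <K> = A^7 - A^3 - A^-5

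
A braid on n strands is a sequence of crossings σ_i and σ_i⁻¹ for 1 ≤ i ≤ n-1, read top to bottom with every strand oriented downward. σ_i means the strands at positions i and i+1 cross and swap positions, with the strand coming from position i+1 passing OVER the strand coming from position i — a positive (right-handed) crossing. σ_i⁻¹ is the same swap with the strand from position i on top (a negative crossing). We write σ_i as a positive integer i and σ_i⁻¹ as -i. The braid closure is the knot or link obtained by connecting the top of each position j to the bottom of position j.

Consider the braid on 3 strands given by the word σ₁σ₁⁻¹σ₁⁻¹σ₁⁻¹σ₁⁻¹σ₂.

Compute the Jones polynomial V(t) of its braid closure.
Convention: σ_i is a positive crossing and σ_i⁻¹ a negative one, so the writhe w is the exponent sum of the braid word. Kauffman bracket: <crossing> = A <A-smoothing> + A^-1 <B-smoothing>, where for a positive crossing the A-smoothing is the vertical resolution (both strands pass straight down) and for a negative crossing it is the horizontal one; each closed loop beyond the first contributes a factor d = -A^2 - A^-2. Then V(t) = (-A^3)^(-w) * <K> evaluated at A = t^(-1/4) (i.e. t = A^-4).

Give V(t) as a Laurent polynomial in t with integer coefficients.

t^-1 + t^-3 - t^-4

Derivation:
The presented braid s1 s1^-1 s1^-1 s1^-1 s1^-1 s2 on 3 strands reduces by inverse Markov moves (closure unchanged at each step):
  Destabilize: the word has the form β·s2 where s2 occurs only as the final letter (β ∈ B_2); drop it and the last strand → 2 strands.
  Deconjugate: the word is γ·β·γ⁻¹ with γ = s1 (prefix) and γ⁻¹ = s1^-1 (suffix); strip both.
Reduced to β = s1^-1 s1^-1 s1^-1 on 2 strands, 3 crossings.
Compute on β:
Braid: s1^-1 s1^-1 s1^-1 on 2 strands, 3 crossings.
Writhe w = (#positive) - (#negative) = 0 - 3 = -3.
Computing the Kauffman bracket via state sum. There are 2^3 = 8 states.
Each crossing splits two ways (0=vertical, 1=horizontal). The state's weight is A^(#A-smoothings - #B-smoothings) * d^(loops - 1).
  state 000: A-exp=-3, loops=2, term = A^-3 * d^1
  state 001: A-exp=-1, loops=1, term = A^-1 * d^0
  state 010: A-exp=-1, loops=1, term = A^-1 * d^0
  state 011: A-exp=+1, loops=2, term = A^1 * d^1
  state 100: A-exp=-1, loops=1, term = A^-1 * d^0
  state 101: A-exp=+1, loops=2, term = A^1 * d^1
  state 110: A-exp=+1, loops=2, term = A^1 * d^1
  state 111: A-exp=+3, loops=3, term = A^3 * d^2
Collect the terms by A-exponent (count of states per loop number):
Powers of d = -A^2 - A^-2: d^2 = A^4 + 2 + A^-4.
  A^3 * (d^2) = A^7 + 2*A^3 + A^-1
  A^1 * (3*d) = -3*A^3 - 3*A^-1
  A^-1 * (3) = 3*A^-1
  A^-3 * (d) = -A^-1 - A^-5
Summing the groups: <K> = A^7 - A^3 - A^-5
Normalise by the writhe: (-A^3)^(-w) = (-A^3)^(3) = -A^9, so f(A) = -A^9 * <K> = -A^16 + A^12 + A^4.
Substitute A = t^(-1/4), i.e. A^e → t^(-e/4): V(t) = t^-1 + t^-3 - t^-4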